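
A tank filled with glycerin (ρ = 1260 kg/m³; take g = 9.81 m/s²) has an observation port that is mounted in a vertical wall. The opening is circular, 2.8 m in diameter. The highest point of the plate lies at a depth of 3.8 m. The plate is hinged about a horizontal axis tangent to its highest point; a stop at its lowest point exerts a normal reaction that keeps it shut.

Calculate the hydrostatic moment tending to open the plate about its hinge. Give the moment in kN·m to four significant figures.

M ≈ 591.4 kN·m

γ = ρg = 1260 × 9.81 / 1000 = 12.3606 kN/m³.
The centroid is at the centre, 1.4 m below the top of the plate, so the centroid depth is h_c = 3.8 + 1.4 = 5.2 m.
A = π(1.4)² = 6.15752 m².
Resultant F = γ·h_c·A = 12.3606 × 5.2 × 6.15752 = 395.775 kN.
I_c = πr⁴/4 = π × 1.4⁴/4 = 3.01719 m⁴.
Centre of pressure: y_p = y_c + I_c/(y_c·A) = 5.2 + 3.01719/(5.2 × 6.15752) = 5.2 + 0.0942309 = 5.29423 m along the plane.
The resultant acts 1.4 + 0.0942309 = 1.49423 m (along the plate) below the hinge at the top edge, so the moment about the hinge is M = F × 1.49423 = 395.775 × 1.49423 = 591.379 kN·m.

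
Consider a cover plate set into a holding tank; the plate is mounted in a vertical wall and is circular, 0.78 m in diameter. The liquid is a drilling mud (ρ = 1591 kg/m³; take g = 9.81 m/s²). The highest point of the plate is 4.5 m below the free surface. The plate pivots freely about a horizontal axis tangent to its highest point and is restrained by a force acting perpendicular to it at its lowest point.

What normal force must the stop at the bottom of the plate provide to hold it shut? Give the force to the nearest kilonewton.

P ≈ 19 kN

γ = ρg = 1591 × 9.81 / 1000 = 15.60771 kN/m³.
The centroid is at the centre, 0.39 m below the top of the plate, so the centroid depth is h_c = 4.5 + 0.39 = 4.89 m.
A = π(0.39)² = 0.477836 m².
Resultant F = γ·h_c·A = 15.60771 × 4.89 × 0.477836 = 36.4693 kN.
I_c = πr⁴/4 = π × 0.39⁴/4 = 0.0181697 m⁴.
Centre of pressure: y_p = y_c + I_c/(y_c·A) = 4.89 + 0.0181697/(4.89 × 0.477836) = 4.89 + 0.00777607 = 4.89778 m along the plane.
The resultant acts 0.39 + 0.00777607 = 0.397776 m (along the plate) below the hinge at the top edge, so the moment about the hinge is M = F × 0.397776 = 36.4693 × 0.397776 = 14.5066 kN·m.
A normal force at the bottom, 0.78 m from the hinge, must supply this moment: P = 14.5066/0.78 = 18.5982 kN.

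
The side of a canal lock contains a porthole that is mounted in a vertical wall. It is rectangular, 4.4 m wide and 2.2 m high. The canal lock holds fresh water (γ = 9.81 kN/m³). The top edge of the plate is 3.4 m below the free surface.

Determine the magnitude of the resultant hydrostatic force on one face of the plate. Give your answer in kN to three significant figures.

γ = 9.81 kN/m³.
The centroid lies 2.2/2 = 1.1 m below the top edge, so the centroid depth is h_c = 3.4 + 1.1 = 4.5 m.
A = 4.4 × 2.2 = 9.68 m².
Resultant F = γ·h_c·A = 9.81 × 4.5 × 9.68 = 427.324 kN.

F ≈ 427 kN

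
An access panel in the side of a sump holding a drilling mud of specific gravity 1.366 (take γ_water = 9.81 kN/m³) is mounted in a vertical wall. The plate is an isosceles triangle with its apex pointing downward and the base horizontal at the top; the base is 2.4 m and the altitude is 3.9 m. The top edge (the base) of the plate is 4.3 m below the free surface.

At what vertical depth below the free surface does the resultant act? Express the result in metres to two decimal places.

h_p = 5.75 m

γ = 1.366 × 9.81 = 13.40046 kN/m³.
With the apex down, the centroid sits h/3 = 3.9/3 = 1.3 m below the base (the top edge), so the centroid depth is h_c = 4.3 + 1.3 = 5.6 m.
A = ½ × 2.4 × 3.9 = 4.68 m².
Resultant F = γ·h_c·A = 13.40046 × 5.6 × 4.68 = 351.199 kN.
I_c = b·h³/36 = 2.4 × 3.9³/36 = 3.9546 m⁴.
Centre of pressure: y_p = y_c + I_c/(y_c·A) = 5.6 + 3.9546/(5.6 × 4.68) = 5.6 + 0.150893 = 5.75089 m along the plane.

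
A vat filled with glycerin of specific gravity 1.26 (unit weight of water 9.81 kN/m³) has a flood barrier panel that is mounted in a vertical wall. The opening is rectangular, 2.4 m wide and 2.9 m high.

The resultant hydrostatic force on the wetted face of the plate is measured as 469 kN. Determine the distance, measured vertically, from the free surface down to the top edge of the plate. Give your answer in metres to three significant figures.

d_top ≈ 4.00 m

γ = 1.26 × 9.81 = 12.3606 kN/m³.
A = 2.4 × 2.9 = 6.96 m².
From F = γ·h_c·A, the centroid depth is h_c = 469/(12.3606 × 6.96) = 5.4516 m.
The centroid lies 2.9/2 = 1.45 m below the top edge, so the top edge sits at h_top = 5.4516 − 1.45 = 4.0016 m below the surface.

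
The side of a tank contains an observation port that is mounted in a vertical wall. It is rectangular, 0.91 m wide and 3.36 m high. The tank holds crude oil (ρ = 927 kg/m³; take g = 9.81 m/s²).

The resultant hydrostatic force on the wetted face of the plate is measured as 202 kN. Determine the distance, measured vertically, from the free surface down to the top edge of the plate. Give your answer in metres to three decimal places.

d_top ≈ 5.585 m

γ = ρg = 927 × 9.81 / 1000 = 9.09387 kN/m³.
A = 0.91 × 3.36 = 3.0576 m².
From F = γ·h_c·A, the centroid depth is h_c = 202/(9.09387 × 3.0576) = 7.26477 m.
The centroid lies 3.36/2 = 1.68 m below the top edge, so the top edge sits at h_top = 7.26477 − 1.68 = 5.58477 m below the surface.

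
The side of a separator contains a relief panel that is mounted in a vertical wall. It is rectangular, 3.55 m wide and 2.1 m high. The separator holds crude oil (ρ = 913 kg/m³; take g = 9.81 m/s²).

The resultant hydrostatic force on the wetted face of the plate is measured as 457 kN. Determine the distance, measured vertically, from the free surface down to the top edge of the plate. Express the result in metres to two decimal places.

γ = ρg = 913 × 9.81 / 1000 = 8.95653 kN/m³.
A = 3.55 × 2.1 = 7.455 m².
From F = γ·h_c·A, the centroid depth is h_c = 457/(8.95653 × 7.455) = 6.8443 m.
The centroid lies 2.1/2 = 1.05 m below the top edge, so the top edge sits at h_top = 6.8443 − 1.05 = 5.7943 m below the surface.

d_top ≈ 5.79 m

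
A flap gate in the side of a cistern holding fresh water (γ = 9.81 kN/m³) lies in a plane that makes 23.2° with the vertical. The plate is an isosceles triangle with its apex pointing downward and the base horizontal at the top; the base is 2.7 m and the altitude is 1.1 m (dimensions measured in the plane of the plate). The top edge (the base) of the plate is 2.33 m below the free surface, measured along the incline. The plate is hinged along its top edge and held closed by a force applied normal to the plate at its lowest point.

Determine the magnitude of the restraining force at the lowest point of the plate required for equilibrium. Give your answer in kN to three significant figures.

γ = 9.81 kN/m³.
The plate makes 23.2° with the vertical, i.e. θ = 90° − 23.2° = 66.8° to the horizontal. Measuring y along the incline from the free-surface line, vertical depth h = y·sinθ with sinθ = 0.919135.
With the apex down, the centroid sits h/3 = 1.1/3 = 0.366667 m below the base (the top edge), so y_c = 2.33 + 0.366667 = 2.69667 m and h_c = 2.69667 × 0.919135 = 2.4786 m.
A = ½ × 2.7 × 1.1 = 1.485 m².
Resultant F = γ·h_c·A = 9.81 × 2.4786 × 1.485 = 36.1079 kN.
I_c = b·h³/36 = 2.7 × 1.1³/36 = 0.099825 m⁴.
Centre of pressure: y_p = y_c + I_c/(y_c·A) = 2.69667 + 0.099825/(2.69667 × 1.485) = 2.69667 + 0.0249279 = 2.7216 m along the plane.
The resultant acts 0.366667 + 0.0249279 = 0.391595 m (along the plate) below the hinge at the top edge, so the moment about the hinge is M = F × 0.391595 = 36.1079 × 0.391595 = 14.1397 kN·m.
A normal force at the bottom, 1.1 m from the hinge, must supply this moment: P = 14.1397/1.1 = 12.8543 kN.

P ≈ 12.9 kN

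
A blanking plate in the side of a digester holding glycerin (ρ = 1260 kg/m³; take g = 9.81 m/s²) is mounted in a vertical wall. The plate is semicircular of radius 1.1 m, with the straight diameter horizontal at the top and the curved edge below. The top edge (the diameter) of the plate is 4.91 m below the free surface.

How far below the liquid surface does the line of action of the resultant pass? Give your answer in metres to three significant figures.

h_p = 5.39 m

γ = ρg = 1260 × 9.81 / 1000 = 12.3606 kN/m³.
The centroid of a semicircle lies 4r/(3π) = 0.466854 m from the diameter, here below the top edge, so the centroid depth is h_c = 4.91 + 0.466854 = 5.37685 m.
A = πr²/2 = π × 1.1²/2 = 1.90066 m².
Resultant F = γ·h_c·A = 12.3606 × 5.37685 × 1.90066 = 126.32 kN.
I_c = (π/8 − 8/(9π))·r⁴ = 0.109757 × 1.1⁴ = 0.160695 m⁴.
Centre of pressure: y_p = y_c + I_c/(y_c·A) = 5.37685 + 0.160695/(5.37685 × 1.90066) = 5.37685 + 0.0157243 = 5.39257 m along the plane.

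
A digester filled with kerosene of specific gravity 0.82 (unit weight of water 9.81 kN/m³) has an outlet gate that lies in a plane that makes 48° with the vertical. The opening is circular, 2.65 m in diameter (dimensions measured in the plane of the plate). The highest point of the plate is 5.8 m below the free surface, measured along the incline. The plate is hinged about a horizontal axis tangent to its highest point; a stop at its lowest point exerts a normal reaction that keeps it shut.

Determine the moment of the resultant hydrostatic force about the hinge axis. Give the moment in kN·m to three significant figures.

γ = 0.82 × 9.81 = 8.0442 kN/m³.
The plate makes 48° with the vertical, i.e. θ = 90° − 48° = 42° to the horizontal. Measuring y along the incline from the free-surface line, vertical depth h = y·sinθ with sinθ = 0.669131.
The centroid is at the centre, 1.325 m below the top of the plate, so y_c = 5.8 + 1.325 = 7.125 m and h_c = 7.125 × 0.669131 = 4.76756 m.
A = π(1.325)² = 5.51546 m².
Resultant F = γ·h_c·A = 8.0442 × 4.76756 × 5.51546 = 211.525 kN.
I_c = πr⁴/4 = π × 1.325⁴/4 = 2.42077 m⁴.
Centre of pressure: y_p = y_c + I_c/(y_c·A) = 7.125 + 2.42077/(7.125 × 5.51546) = 7.125 + 0.0616009 = 7.1866 m along the plane.
The resultant acts 1.325 + 0.0616009 = 1.3866 m (along the plate) below the hinge at the top edge, so the moment about the hinge is M = F × 1.3866 = 211.525 × 1.3866 = 293.301 kN·m.

M ≈ 293 kN·m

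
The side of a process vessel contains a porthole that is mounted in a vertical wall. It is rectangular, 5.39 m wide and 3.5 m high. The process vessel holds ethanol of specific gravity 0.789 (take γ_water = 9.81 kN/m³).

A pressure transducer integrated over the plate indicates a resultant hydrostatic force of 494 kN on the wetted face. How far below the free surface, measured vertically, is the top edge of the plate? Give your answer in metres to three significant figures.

d_top ≈ 1.63 m

γ = 0.789 × 9.81 = 7.74009 kN/m³.
A = 5.39 × 3.5 = 18.865 m².
From F = γ·h_c·A, the centroid depth is h_c = 494/(7.74009 × 18.865) = 3.38317 m.
The centroid lies 3.5/2 = 1.75 m below the top edge, so the top edge sits at h_top = 3.38317 − 1.75 = 1.63317 m below the surface.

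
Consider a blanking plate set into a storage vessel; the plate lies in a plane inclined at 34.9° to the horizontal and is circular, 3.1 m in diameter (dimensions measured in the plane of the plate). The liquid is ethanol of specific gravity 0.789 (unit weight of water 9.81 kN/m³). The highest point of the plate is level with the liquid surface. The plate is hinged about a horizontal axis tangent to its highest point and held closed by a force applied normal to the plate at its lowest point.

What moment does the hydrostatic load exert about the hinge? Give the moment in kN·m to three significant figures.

M ≈ 100 kN·m

γ = 0.789 × 9.81 = 7.74009 kN/m³.
Let θ = 34.9° be the plate's angle to the horizontal; measure y along the incline from where the plane meets the free surface. Vertical depth h = y·sinθ with sinθ = 0.572146.
The centroid is at the centre, 1.55 m below the top of the plate, so y_c = 1.55 m and h_c = 1.55 × 0.572146 = 0.886826 m.
A = π(1.55)² = 7.54768 m².
Resultant F = γ·h_c·A = 7.74009 × 0.886826 × 7.54768 = 51.8081 kN.
I_c = πr⁴/4 = π × 1.55⁴/4 = 4.53332 m⁴.
Centre of pressure: y_p = y_c + I_c/(y_c·A) = 1.55 + 4.53332/(1.55 × 7.54768) = 1.55 + 0.3875 = 1.9375 m along the plane.
The resultant acts 1.55 + 0.3875 = 1.9375 m (along the plate) below the hinge at the top edge, so the moment about the hinge is M = F × 1.9375 = 51.8081 × 1.9375 = 100.378 kN·m.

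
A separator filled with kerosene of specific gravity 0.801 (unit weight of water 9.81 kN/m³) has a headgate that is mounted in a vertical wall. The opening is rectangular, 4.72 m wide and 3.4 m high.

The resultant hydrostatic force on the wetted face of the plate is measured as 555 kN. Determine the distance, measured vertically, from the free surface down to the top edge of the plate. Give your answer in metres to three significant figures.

γ = 0.801 × 9.81 = 7.85781 kN/m³.
A = 4.72 × 3.4 = 16.048 m².
From F = γ·h_c·A, the centroid depth is h_c = 555/(7.85781 × 16.048) = 4.40119 m.
The centroid lies 3.4/2 = 1.7 m below the top edge, so the top edge sits at h_top = 4.40119 − 1.7 = 2.70119 m below the surface.

d_top ≈ 2.70 m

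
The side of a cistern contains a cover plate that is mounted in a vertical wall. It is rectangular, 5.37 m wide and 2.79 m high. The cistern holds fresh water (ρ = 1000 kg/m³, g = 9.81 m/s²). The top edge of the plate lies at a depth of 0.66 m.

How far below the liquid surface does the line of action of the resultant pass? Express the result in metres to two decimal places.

γ = ρg = 1000 × 9.81 = 9810 N/m³ = 9.81 kN/m³.
The centroid lies 2.79/2 = 1.395 m below the top edge, so the centroid depth is h_c = 0.66 + 1.395 = 2.055 m.
A = 5.37 × 2.79 = 14.9823 m².
Resultant F = γ·h_c·A = 9.81 × 2.055 × 14.9823 = 302.036 kN.
I_c = b·h³/12 = 5.37 × 2.79³/12 = 9.71864 m⁴.
Centre of pressure: y_p = y_c + I_c/(y_c·A) = 2.055 + 9.71864/(2.055 × 14.9823) = 2.055 + 0.315657 = 2.37066 m along the plane.

h_p = 2.37 m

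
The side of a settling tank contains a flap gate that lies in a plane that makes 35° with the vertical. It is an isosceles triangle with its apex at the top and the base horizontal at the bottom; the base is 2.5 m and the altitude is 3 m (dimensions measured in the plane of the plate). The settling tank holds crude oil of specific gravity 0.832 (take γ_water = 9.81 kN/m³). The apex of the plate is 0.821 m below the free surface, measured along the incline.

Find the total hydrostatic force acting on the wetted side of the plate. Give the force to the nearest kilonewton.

γ = 0.832 × 9.81 = 8.16192 kN/m³.
The plate makes 35° with the vertical, i.e. θ = 90° − 35° = 55° to the horizontal. Measuring y along the incline from the free-surface line, vertical depth h = y·sinθ with sinθ = 0.819152.
With the apex up, the centroid sits 2h/3 = 2 × 3/3 = 2 m below the apex, so y_c = 0.821 + 2 = 2.821 m and h_c = 2.821 × 0.819152 = 2.31083 m.
A = ½ × 2.5 × 3 = 3.75 m².
Resultant F = γ·h_c·A = 8.16192 × 2.31083 × 3.75 = 70.728 kN.

F ≈ 71 kN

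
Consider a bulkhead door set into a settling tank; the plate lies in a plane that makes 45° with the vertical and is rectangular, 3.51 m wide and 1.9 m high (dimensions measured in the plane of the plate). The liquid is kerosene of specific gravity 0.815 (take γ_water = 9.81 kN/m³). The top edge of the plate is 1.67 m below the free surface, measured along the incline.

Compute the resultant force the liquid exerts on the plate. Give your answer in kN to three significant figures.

γ = 0.815 × 9.81 = 7.99515 kN/m³.
The plate makes 45° with the vertical, i.e. θ = 90° − 45° = 45° to the horizontal. Measuring y along the incline from the free-surface line, vertical depth h = y·sinθ with sinθ = 0.707107.
The centroid lies 1.9/2 = 0.95 m below the top edge, so y_c = 1.67 + 0.95 = 2.62 m and h_c = 2.62 × 0.707107 = 1.85262 m.
A = 3.51 × 1.9 = 6.669 m².
Resultant F = γ·h_c·A = 7.99515 × 1.85262 × 6.669 = 98.7811 kN.

F ≈ 98.8 kN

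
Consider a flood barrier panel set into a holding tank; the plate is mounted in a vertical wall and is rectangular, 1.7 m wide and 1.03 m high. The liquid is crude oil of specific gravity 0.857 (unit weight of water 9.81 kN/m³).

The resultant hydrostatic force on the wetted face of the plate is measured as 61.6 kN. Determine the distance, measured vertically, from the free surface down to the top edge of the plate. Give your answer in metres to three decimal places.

d_top ≈ 3.670 m

γ = 0.857 × 9.81 = 8.40717 kN/m³.
A = 1.7 × 1.03 = 1.751 m².
From F = γ·h_c·A, the centroid depth is h_c = 61.6/(8.40717 × 1.751) = 4.18451 m.
The centroid lies 1.03/2 = 0.515 m below the top edge, so the top edge sits at h_top = 4.18451 − 0.515 = 3.66951 m below the surface.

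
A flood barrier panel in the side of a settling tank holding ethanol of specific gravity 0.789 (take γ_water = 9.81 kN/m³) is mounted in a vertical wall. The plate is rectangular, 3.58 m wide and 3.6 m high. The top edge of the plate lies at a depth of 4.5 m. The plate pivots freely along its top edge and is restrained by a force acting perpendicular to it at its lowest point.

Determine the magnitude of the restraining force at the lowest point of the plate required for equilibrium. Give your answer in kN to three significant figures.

γ = 0.789 × 9.81 = 7.74009 kN/m³.
The centroid lies 3.6/2 = 1.8 m below the top edge, so the centroid depth is h_c = 4.5 + 1.8 = 6.3 m.
A = 3.58 × 3.6 = 12.888 m².
Resultant F = γ·h_c·A = 7.74009 × 6.3 × 12.888 = 628.452 kN.
I_c = b·h³/12 = 3.58 × 3.6³/12 = 13.919 m⁴.
Centre of pressure: y_p = y_c + I_c/(y_c·A) = 6.3 + 13.919/(6.3 × 12.888) = 6.3 + 0.171428 = 6.47143 m along the plane.
The resultant acts 1.8 + 0.171428 = 1.97143 m (along the plate) below the hinge at the top edge, so the moment about the hinge is M = F × 1.97143 = 628.452 × 1.97143 = 1238.95 kN·m.
A normal force at the bottom, 3.6 m from the hinge, must supply this moment: P = 1238.95/3.6 = 344.153 kN.

P ≈ 344 kN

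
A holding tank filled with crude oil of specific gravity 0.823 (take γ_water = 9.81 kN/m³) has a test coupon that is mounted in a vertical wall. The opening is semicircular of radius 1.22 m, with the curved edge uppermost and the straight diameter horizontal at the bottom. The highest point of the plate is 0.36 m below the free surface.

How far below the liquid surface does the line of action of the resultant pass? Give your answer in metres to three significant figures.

γ = 0.823 × 9.81 = 8.07363 kN/m³.
The centroid lies 4r/(3π) = 0.517784 m above the diameter, so r − 4r/(3π) = 1.22 − 0.517784 = 0.702216 m below the topmost point, so the centroid depth is h_c = 0.36 + 0.702216 = 1.06222 m.
A = πr²/2 = π × 1.22²/2 = 2.33797 m².
Resultant F = γ·h_c·A = 8.07363 × 1.06222 × 2.33797 = 20.0504 kN.
I_c = (π/8 − 8/(9π))·r⁴ = 0.109757 × 1.22⁴ = 0.243148 m⁴.
Centre of pressure: y_p = y_c + I_c/(y_c·A) = 1.06222 + 0.243148/(1.06222 × 2.33797) = 1.06222 + 0.0979078 = 1.16013 m along the plane.

h_p = 1.16 m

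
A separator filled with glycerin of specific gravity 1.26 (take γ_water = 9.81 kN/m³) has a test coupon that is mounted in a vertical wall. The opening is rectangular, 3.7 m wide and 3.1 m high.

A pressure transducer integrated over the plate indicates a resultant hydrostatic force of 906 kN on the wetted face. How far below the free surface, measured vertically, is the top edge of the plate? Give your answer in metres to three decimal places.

d_top ≈ 4.840 m

γ = 1.26 × 9.81 = 12.3606 kN/m³.
A = 3.7 × 3.1 = 11.47 m².
From F = γ·h_c·A, the centroid depth is h_c = 906/(12.3606 × 11.47) = 6.39036 m.
The centroid lies 3.1/2 = 1.55 m below the top edge, so the top edge sits at h_top = 6.39036 − 1.55 = 4.84036 m below the surface.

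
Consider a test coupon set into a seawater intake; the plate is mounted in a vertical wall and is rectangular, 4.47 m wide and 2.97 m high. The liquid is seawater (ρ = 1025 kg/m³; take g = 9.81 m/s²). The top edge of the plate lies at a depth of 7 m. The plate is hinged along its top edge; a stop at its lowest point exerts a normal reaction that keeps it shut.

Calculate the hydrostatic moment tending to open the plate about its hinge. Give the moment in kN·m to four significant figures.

M ≈ 1780 kN·m

γ = ρg = 1025 × 9.81 / 1000 = 10.05525 kN/m³.
The centroid lies 2.97/2 = 1.485 m below the top edge, so the centroid depth is h_c = 7 + 1.485 = 8.485 m.
A = 4.47 × 2.97 = 13.2759 m².
Resultant F = γ·h_c·A = 10.05525 × 8.485 × 13.2759 = 1132.68 kN.
I_c = b·h³/12 = 4.47 × 2.97³/12 = 9.75878 m⁴.
Centre of pressure: y_p = y_c + I_c/(y_c·A) = 8.485 + 9.75878/(8.485 × 13.2759) = 8.485 + 0.0866323 = 8.57163 m along the plane.
The resultant acts 1.485 + 0.0866323 = 1.57163 m (along the plate) below the hinge at the top edge, so the moment about the hinge is M = F × 1.57163 = 1132.68 × 1.57163 = 1780.15 kN·m.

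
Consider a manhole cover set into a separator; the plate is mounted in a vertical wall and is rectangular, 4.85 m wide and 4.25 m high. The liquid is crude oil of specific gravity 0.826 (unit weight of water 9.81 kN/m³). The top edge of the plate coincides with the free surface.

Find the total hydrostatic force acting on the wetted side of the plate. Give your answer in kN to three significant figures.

γ = 0.826 × 9.81 = 8.10306 kN/m³.
The centroid lies 4.25/2 = 2.125 m below the top edge, so the centroid depth is h_c = 2.125 m.
A = 4.85 × 4.25 = 20.6125 m².
Resultant F = γ·h_c·A = 8.10306 × 2.125 × 20.6125 = 354.927 kN.

F ≈ 355 kN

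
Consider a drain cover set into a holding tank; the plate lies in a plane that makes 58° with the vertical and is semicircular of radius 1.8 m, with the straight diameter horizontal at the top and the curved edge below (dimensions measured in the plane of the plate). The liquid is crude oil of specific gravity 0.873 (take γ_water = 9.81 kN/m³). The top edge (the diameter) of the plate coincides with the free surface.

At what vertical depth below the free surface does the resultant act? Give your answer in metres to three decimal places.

γ = 0.873 × 9.81 = 8.56413 kN/m³.
The plate makes 58° with the vertical, i.e. θ = 90° − 58° = 32° to the horizontal. Measuring y along the incline from the free-surface line, vertical depth h = y·sinθ with sinθ = 0.529919.
The centroid of a semicircle lies 4r/(3π) = 0.763944 m from the diameter, here below the top edge, so y_c = 0.763944 m and h_c = 0.763944 × 0.529919 = 0.404828 m.
A = πr²/2 = π × 1.8²/2 = 5.08938 m².
Resultant F = γ·h_c·A = 8.56413 × 0.404828 × 5.08938 = 17.6449 kN.
I_c = (π/8 − 8/(9π))·r⁴ = 0.109757 × 1.8⁴ = 1.15219 m⁴.
Centre of pressure: y_p = y_c + I_c/(y_c·A) = 0.763944 + 1.15219/(0.763944 × 5.08938) = 0.763944 + 0.296345 = 1.06029 m along the plane.
Vertically, h_p = y_p·sinθ = 1.06029 × 0.529919 = 0.561868 m.

h_p = 0.562 m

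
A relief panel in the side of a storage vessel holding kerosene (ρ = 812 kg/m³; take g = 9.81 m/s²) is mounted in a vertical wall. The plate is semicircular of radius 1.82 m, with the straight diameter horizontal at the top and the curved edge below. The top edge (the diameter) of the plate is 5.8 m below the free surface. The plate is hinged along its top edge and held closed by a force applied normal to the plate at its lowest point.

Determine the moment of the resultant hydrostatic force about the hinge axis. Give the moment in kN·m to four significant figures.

M ≈ 220.0 kN·m

γ = ρg = 812 × 9.81 / 1000 = 7.96572 kN/m³.
The centroid of a semicircle lies 4r/(3π) = 0.772432 m from the diameter, here below the top edge, so the centroid depth is h_c = 5.8 + 0.772432 = 6.57243 m.
A = πr²/2 = π × 1.82²/2 = 5.20311 m².
Resultant F = γ·h_c·A = 7.96572 × 6.57243 × 5.20311 = 272.404 kN.
I_c = (π/8 − 8/(9π))·r⁴ = 0.109757 × 1.82⁴ = 1.20425 m⁴.
Centre of pressure: y_p = y_c + I_c/(y_c·A) = 6.57243 + 1.20425/(6.57243 × 5.20311) = 6.57243 + 0.035215 = 6.60764 m along the plane.
The resultant acts 0.772432 + 0.035215 = 0.807647 m (along the plate) below the hinge at the top edge, so the moment about the hinge is M = F × 0.807647 = 272.404 × 0.807647 = 220.006 kN·m.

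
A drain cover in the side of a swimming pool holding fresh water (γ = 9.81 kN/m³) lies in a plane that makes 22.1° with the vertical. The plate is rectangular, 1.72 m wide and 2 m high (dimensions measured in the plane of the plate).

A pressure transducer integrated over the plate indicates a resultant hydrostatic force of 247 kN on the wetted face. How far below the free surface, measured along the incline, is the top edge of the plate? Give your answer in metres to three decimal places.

y_top ≈ 6.900 m

γ = 9.81 kN/m³.
A = 1.72 × 2 = 3.44 m².
From F = γ·h_c·A, the centroid depth is h_c = 247/(9.81 × 3.44) = 7.3193 m.
The plate makes 22.1° with the vertical, i.e. θ = 90° − 22.1° = 67.9° to the horizontal. Measuring y along the incline from the free-surface line, vertical depth h = y·sinθ with sinθ = 0.926529.
Along the incline, y_c = h_c/sinθ = 7.3193/0.926529 = 7.8997 m.
The centroid lies 2/2 = 1 m below the top edge, so the top edge sits at y_top = 7.8997 − 1 = 6.8997 m along the incline.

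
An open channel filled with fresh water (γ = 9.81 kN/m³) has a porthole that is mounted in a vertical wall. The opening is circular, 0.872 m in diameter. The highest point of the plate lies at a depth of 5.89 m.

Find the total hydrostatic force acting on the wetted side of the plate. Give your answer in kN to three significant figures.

F ≈ 37.1 kN

γ = 9.81 kN/m³.
The centroid is at the centre, 0.436 m below the top of the plate, so the centroid depth is h_c = 5.89 + 0.436 = 6.326 m.
A = π(0.436)² = 0.597204 m².
Resultant F = γ·h_c·A = 9.81 × 6.326 × 0.597204 = 37.0613 kN.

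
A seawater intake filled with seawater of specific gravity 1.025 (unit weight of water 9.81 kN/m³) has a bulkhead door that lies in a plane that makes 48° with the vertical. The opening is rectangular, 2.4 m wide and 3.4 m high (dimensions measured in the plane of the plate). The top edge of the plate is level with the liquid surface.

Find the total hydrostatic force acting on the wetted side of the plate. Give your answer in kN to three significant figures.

F ≈ 93.3 kN

γ = 1.025 × 9.81 = 10.05525 kN/m³.
The plate makes 48° with the vertical, i.e. θ = 90° − 48° = 42° to the horizontal. Measuring y along the incline from the free-surface line, vertical depth h = y·sinθ with sinθ = 0.669131.
The centroid lies 3.4/2 = 1.7 m below the top edge, so y_c = 1.7 m and h_c = 1.7 × 0.669131 = 1.13752 m.
A = 2.4 × 3.4 = 8.16 m².
Resultant F = γ·h_c·A = 10.05525 × 1.13752 × 8.16 = 93.3345 kN.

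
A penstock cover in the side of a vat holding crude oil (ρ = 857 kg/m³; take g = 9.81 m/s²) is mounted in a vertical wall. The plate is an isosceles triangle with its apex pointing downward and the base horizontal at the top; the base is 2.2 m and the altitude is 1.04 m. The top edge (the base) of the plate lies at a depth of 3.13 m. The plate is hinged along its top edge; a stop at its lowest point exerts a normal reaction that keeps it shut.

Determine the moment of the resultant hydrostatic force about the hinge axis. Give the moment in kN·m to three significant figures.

γ = ρg = 857 × 9.81 / 1000 = 8.40717 kN/m³.
With the apex down, the centroid sits h/3 = 1.04/3 = 0.346667 m below the base (the top edge), so the centroid depth is h_c = 3.13 + 0.346667 = 3.47667 m.
A = ½ × 2.2 × 1.04 = 1.144 m².
Resultant F = γ·h_c·A = 8.40717 × 3.47667 × 1.144 = 33.4379 kN.
I_c = b·h³/36 = 2.2 × 1.04³/36 = 0.0687417 m⁴.
Centre of pressure: y_p = y_c + I_c/(y_c·A) = 3.47667 + 0.0687417/(3.47667 × 1.144) = 3.47667 + 0.0172835 = 3.49395 m along the plane.
The resultant acts 0.346667 + 0.0172835 = 0.363951 m (along the plate) below the hinge at the top edge, so the moment about the hinge is M = F × 0.363951 = 33.4379 × 0.363951 = 12.1698 kN·m.

M ≈ 12.2 kN·m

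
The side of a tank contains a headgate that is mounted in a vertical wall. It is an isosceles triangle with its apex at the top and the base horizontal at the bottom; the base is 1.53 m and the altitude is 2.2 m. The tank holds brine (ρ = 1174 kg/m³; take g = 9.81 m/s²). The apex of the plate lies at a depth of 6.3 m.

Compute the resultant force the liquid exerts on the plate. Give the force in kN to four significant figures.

F ≈ 150.5 kN

γ = ρg = 1174 × 9.81 / 1000 = 11.51694 kN/m³.
With the apex up, the centroid sits 2h/3 = 2 × 2.2/3 = 1.46667 m below the apex, so the centroid depth is h_c = 6.3 + 1.46667 = 7.76667 m.
A = ½ × 1.53 × 2.2 = 1.683 m².
Resultant F = γ·h_c·A = 11.51694 × 7.76667 × 1.683 = 150.541 kN.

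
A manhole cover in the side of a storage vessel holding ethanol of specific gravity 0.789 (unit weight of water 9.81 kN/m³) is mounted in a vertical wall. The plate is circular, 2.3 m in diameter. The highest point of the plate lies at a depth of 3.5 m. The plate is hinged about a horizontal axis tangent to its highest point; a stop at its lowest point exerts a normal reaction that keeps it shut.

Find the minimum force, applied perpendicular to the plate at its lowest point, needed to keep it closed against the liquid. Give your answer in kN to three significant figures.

γ = 0.789 × 9.81 = 7.74009 kN/m³.
The centroid is at the centre, 1.15 m below the top of the plate, so the centroid depth is h_c = 3.5 + 1.15 = 4.65 m.
A = π(1.15)² = 4.15476 m².
Resultant F = γ·h_c·A = 7.74009 × 4.65 × 4.15476 = 149.536 kN.
I_c = πr⁴/4 = π × 1.15⁴/4 = 1.37367 m⁴.
Centre of pressure: y_p = y_c + I_c/(y_c·A) = 4.65 + 1.37367/(4.65 × 4.15476) = 4.65 + 0.0711023 = 4.7211 m along the plane.
The resultant acts 1.15 + 0.0711023 = 1.2211 m (along the plate) below the hinge at the top edge, so the moment about the hinge is M = F × 1.2211 = 149.536 × 1.2211 = 182.598 kN·m.
A normal force at the bottom, 2.3 m from the hinge, must supply this moment: P = 182.598/2.3 = 79.3904 kN.

P ≈ 79.4 kN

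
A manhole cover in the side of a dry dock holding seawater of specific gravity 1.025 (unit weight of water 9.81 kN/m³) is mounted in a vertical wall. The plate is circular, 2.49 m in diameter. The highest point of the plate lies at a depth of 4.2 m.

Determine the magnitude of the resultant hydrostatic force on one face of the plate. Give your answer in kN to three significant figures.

F ≈ 267 kN

γ = 1.025 × 9.81 = 10.05525 kN/m³.
The centroid is at the centre, 1.245 m below the top of the plate, so the centroid depth is h_c = 4.2 + 1.245 = 5.445 m.
A = π(1.245)² = 4.86955 m².
Resultant F = γ·h_c·A = 10.05525 × 5.445 × 4.86955 = 266.612 kN.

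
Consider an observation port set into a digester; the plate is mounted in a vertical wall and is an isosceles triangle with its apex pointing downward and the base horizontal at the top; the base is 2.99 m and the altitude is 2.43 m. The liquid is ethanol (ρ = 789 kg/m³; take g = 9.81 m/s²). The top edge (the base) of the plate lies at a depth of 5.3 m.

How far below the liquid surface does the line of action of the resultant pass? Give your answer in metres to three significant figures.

h_p = 6.16 m

γ = ρg = 789 × 9.81 / 1000 = 7.74009 kN/m³.
With the apex down, the centroid sits h/3 = 2.43/3 = 0.81 m below the base (the top edge), so the centroid depth is h_c = 5.3 + 0.81 = 6.11 m.
A = ½ × 2.99 × 2.43 = 3.63285 m².
Resultant F = γ·h_c·A = 7.74009 × 6.11 × 3.63285 = 171.805 kN.
I_c = b·h³/36 = 2.99 × 2.43³/36 = 1.19176 m⁴.
Centre of pressure: y_p = y_c + I_c/(y_c·A) = 6.11 + 1.19176/(6.11 × 3.63285) = 6.11 + 0.0536908 = 6.16369 m along the plane.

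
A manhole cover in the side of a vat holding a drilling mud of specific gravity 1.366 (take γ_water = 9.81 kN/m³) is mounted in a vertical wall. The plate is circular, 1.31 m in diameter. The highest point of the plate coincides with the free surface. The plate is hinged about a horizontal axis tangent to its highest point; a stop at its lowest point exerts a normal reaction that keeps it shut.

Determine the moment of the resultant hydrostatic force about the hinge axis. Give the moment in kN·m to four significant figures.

M ≈ 9.686 kN·m

γ = 1.366 × 9.81 = 13.40046 kN/m³.
The centroid is at the centre, 0.655 m below the top of the plate, so the centroid depth is h_c = 0.655 m.
A = π(0.655)² = 1.34782 m².
Resultant F = γ·h_c·A = 13.40046 × 0.655 × 1.34782 = 11.8302 kN.
I_c = πr⁴/4 = π × 0.655⁴/4 = 0.144562 m⁴.
Centre of pressure: y_p = y_c + I_c/(y_c·A) = 0.655 + 0.144562/(0.655 × 1.34782) = 0.655 + 0.16375 = 0.81875 m along the plane.
The resultant acts 0.655 + 0.16375 = 0.81875 m (along the plate) below the hinge at the top edge, so the moment about the hinge is M = F × 0.81875 = 11.8302 × 0.81875 = 9.68598 kN·m.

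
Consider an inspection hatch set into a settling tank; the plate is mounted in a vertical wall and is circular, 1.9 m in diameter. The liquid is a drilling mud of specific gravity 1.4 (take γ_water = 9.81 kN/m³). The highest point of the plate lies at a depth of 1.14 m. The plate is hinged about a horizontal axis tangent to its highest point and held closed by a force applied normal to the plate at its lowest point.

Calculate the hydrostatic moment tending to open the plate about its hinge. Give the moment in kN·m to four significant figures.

M ≈ 86.10 kN·m

γ = 1.4 × 9.81 = 13.734 kN/m³.
The centroid is at the centre, 0.95 m below the top of the plate, so the centroid depth is h_c = 1.14 + 0.95 = 2.09 m.
A = π(0.95)² = 2.83529 m².
Resultant F = γ·h_c·A = 13.734 × 2.09 × 2.83529 = 81.3843 kN.
I_c = πr⁴/4 = π × 0.95⁴/4 = 0.639712 m⁴.
Centre of pressure: y_p = y_c + I_c/(y_c·A) = 2.09 + 0.639712/(2.09 × 2.83529) = 2.09 + 0.107954 = 2.19795 m along the plane.
The resultant acts 0.95 + 0.107954 = 1.05795 m (along the plate) below the hinge at the top edge, so the moment about the hinge is M = F × 1.05795 = 81.3843 × 1.05795 = 86.1005 kN·m.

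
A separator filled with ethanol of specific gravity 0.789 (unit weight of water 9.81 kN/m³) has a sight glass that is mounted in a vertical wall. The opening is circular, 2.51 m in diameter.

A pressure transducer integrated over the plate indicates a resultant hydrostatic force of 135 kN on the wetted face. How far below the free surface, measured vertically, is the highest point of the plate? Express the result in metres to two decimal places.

d_top ≈ 2.27 m

γ = 0.789 × 9.81 = 7.74009 kN/m³.
A = π(1.255)² = 4.94809 m².
From F = γ·h_c·A, the centroid depth is h_c = 135/(7.74009 × 4.94809) = 3.52493 m.
The centroid is at the centre, 1.255 m below the top of the plate, so the highest point sits at h_top = 3.52493 − 1.255 = 2.26993 m below the surface.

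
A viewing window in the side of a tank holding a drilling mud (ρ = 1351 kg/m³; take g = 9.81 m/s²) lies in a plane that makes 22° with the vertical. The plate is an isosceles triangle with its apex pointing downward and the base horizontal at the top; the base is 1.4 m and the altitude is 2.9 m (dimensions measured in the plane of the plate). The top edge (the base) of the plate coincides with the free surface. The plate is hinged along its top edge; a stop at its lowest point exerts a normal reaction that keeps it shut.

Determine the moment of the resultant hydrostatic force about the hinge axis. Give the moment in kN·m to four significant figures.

γ = ρg = 1351 × 9.81 / 1000 = 13.25331 kN/m³.
The plate makes 22° with the vertical, i.e. θ = 90° − 22° = 68° to the horizontal. Measuring y along the incline from the free-surface line, vertical depth h = y·sinθ with sinθ = 0.927184.
With the apex down, the centroid sits h/3 = 2.9/3 = 0.966667 m below the base (the top edge), so y_c = 0.966667 m and h_c = 0.966667 × 0.927184 = 0.896278 m.
A = ½ × 1.4 × 2.9 = 2.03 m².
Resultant F = γ·h_c·A = 13.25331 × 0.896278 × 2.03 = 24.1137 kN.
I_c = b·h³/36 = 1.4 × 2.9³/36 = 0.948461 m⁴.
Centre of pressure: y_p = y_c + I_c/(y_c·A) = 0.966667 + 0.948461/(0.966667 × 2.03) = 0.966667 + 0.483333 = 1.45 m along the plane.
The resultant acts 0.966667 + 0.483333 = 1.45 m (along the plate) below the hinge at the top edge, so the moment about the hinge is M = F × 1.45 = 24.1137 × 1.45 = 34.9649 kN·m.

M ≈ 34.96 kN·m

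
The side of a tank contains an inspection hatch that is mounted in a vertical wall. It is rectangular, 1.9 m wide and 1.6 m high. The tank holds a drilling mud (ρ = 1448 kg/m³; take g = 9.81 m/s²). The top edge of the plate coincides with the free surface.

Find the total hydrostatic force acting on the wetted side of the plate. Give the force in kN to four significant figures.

γ = ρg = 1448 × 9.81 / 1000 = 14.20488 kN/m³.
The centroid lies 1.6/2 = 0.8 m below the top edge, so the centroid depth is h_c = 0.8 m.
A = 1.9 × 1.6 = 3.04 m².
Resultant F = γ·h_c·A = 14.20488 × 0.8 × 3.04 = 34.5463 kN.

F ≈ 34.55 kN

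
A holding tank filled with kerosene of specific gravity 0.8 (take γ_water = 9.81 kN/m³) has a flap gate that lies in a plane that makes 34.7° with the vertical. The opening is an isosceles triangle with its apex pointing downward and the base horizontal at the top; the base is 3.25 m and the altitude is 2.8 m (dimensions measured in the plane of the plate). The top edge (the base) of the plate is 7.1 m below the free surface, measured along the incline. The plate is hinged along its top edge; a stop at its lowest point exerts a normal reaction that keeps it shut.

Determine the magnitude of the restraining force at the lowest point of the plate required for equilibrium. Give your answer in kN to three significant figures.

P ≈ 83.2 kN

γ = 0.8 × 9.81 = 7.848 kN/m³.
The plate makes 34.7° with the vertical, i.e. θ = 90° − 34.7° = 55.3° to the horizontal. Measuring y along the incline from the free-surface line, vertical depth h = y·sinθ with sinθ = 0.822144.
With the apex down, the centroid sits h/3 = 2.8/3 = 0.933333 m below the base (the top edge), so y_c = 7.1 + 0.933333 = 8.03333 m and h_c = 8.03333 × 0.822144 = 6.60455 m.
A = ½ × 3.25 × 2.8 = 4.55 m².
Resultant F = γ·h_c·A = 7.848 × 6.60455 × 4.55 = 235.838 kN.
I_c = b·h³/36 = 3.25 × 2.8³/36 = 1.98178 m⁴.
Centre of pressure: y_p = y_c + I_c/(y_c·A) = 8.03333 + 1.98178/(8.03333 × 4.55) = 8.03333 + 0.0542186 = 8.08755 m along the plane.
The resultant acts 0.933333 + 0.0542186 = 0.987552 m (along the plate) below the hinge at the top edge, so the moment about the hinge is M = F × 0.987552 = 235.838 × 0.987552 = 232.902 kN·m.
A normal force at the bottom, 2.8 m from the hinge, must supply this moment: P = 232.902/2.8 = 83.1793 kN.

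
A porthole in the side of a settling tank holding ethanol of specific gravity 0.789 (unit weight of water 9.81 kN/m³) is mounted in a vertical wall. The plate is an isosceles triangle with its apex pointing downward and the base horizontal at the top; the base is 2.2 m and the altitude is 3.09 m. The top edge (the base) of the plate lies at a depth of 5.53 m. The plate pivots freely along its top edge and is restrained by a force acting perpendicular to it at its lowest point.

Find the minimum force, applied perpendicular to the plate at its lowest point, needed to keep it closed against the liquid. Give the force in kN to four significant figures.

γ = 0.789 × 9.81 = 7.74009 kN/m³.
With the apex down, the centroid sits h/3 = 3.09/3 = 1.03 m below the base (the top edge), so the centroid depth is h_c = 5.53 + 1.03 = 6.56 m.
A = ½ × 2.2 × 3.09 = 3.399 m².
Resultant F = γ·h_c·A = 7.74009 × 6.56 × 3.399 = 172.584 kN.
I_c = b·h³/36 = 2.2 × 3.09³/36 = 1.803 m⁴.
Centre of pressure: y_p = y_c + I_c/(y_c·A) = 6.56 + 1.803/(6.56 × 3.399) = 6.56 + 0.0808613 = 6.64086 m along the plane.
The resultant acts 1.03 + 0.0808613 = 1.11086 m (along the plate) below the hinge at the top edge, so the moment about the hinge is M = F × 1.11086 = 172.584 × 1.11086 = 191.717 kN·m.
A normal force at the bottom, 3.09 m from the hinge, must supply this moment: P = 191.717/3.09 = 62.0443 kN.

P ≈ 62.04 kN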